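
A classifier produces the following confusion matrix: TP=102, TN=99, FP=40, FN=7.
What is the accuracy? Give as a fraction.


Accuracy = (TP + TN) / (TP + TN + FP + FN) = (102 + 99) / 248 = 201/248.

201/248


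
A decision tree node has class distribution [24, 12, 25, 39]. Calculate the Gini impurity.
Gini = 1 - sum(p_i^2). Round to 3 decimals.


Total = 100. Proportions: 24/100, 12/100, 25/100, 39/100. sum(p_i^2) = 0.2866. Gini = 1 - 0.2866 = 0.7134, which rounds to 0.713.

0.713


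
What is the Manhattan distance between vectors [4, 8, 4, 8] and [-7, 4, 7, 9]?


d = sum of absolute differences: |4--7|=11 + |8-4|=4 + |4-7|=3 + |8-9|=1 = 19.

19


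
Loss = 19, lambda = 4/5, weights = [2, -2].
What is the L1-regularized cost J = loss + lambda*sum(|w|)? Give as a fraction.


L1 norm = sum(|w|) = 4. J = 19 + 4/5 * 4 = 111/5.

111/5


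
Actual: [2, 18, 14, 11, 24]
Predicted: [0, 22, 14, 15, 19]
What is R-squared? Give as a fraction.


Mean(y) = 69/5. SS_res = 61. SS_tot = 1344/5. R^2 = 1 - 61/(1344/5) = 1039/1344.

1039/1344


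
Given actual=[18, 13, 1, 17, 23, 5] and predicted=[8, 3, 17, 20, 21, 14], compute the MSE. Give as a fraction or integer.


MSE = (1/6) * ((18-8)^2=100 + (13-3)^2=100 + (1-17)^2=256 + (17-20)^2=9 + (23-21)^2=4 + (5-14)^2=81). Sum = 550. MSE = 275/3.

275/3


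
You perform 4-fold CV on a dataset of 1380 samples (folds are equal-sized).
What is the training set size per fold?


Each validation fold has 1380/4 = 345 samples. Training set = 1380 - 345 = 1035.

1035


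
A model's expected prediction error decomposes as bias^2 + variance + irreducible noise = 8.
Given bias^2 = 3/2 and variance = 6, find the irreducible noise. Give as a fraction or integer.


Total error = bias^2 + variance + irreducible noise. So irreducible noise = 8 - 3/2 - 6 = 1/2.

1/2


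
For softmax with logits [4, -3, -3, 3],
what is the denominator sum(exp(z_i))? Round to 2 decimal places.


Denom = e^4=54.5982 + e^-3=0.0498 + e^-3=0.0498 + e^3=20.0855. Sum = 74.7833, which rounds to 74.78.

74.78


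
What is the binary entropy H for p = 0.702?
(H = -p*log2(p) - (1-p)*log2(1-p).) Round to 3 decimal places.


H = -0.702*log2(0.702) - 0.298*log2(0.298) = 0.879.

0.879


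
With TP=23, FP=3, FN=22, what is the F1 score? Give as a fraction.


Precision = 23/26 = 23/26. Recall = 23/45 = 23/45. F1 = 2*P*R/(P+R) = 46/71.

46/71


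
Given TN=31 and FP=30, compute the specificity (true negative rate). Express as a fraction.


Specificity = TN / (TN + FP) = 31 / 61 = 31/61.

31/61


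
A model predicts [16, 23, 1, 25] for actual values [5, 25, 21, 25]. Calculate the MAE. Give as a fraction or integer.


MAE = (1/4) * (|5-16|=11 + |25-23|=2 + |21-1|=20 + |25-25|=0). Sum = 33. MAE = 33/4.

33/4


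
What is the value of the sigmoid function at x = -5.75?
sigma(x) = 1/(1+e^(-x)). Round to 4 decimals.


sigma(-5.75) = 1/(1+e^(5.75)) = 1/(1+314.190660) = 1/315.190660 = 0.0032.

0.0032


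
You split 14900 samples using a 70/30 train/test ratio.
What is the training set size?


Test set = 14900 * 30% = 4470. Training set = 14900 - 4470 = 10430.

10430


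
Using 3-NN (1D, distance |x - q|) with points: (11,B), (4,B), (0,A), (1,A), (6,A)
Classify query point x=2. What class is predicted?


Distances: |11-2|=9, |4-2|=2, |0-2|=2, |1-2|=1, |6-2|=4. 3 nearest: (1,A), (0,A), (4,B). Counts: {'A': 2, 'B': 1}. Majority class: A.

A


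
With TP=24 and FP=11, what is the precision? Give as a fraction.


Precision = TP / (TP + FP) = 24 / 35 = 24/35.

24/35


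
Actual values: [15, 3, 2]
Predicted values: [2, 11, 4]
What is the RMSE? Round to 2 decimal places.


MSE = 79.0000. RMSE = sqrt(79.0000) = 8.89.

8.89


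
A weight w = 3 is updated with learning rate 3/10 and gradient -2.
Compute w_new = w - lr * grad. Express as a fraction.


w_new = 3 - 3/10 * -2 = 3 - -3/5 = 18/5.

18/5


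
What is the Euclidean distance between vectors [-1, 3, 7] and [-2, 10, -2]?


d = sqrt(sum of squared differences). (-1--2)^2=1, (3-10)^2=49, (7--2)^2=81. Sum = 131.

sqrt(131)


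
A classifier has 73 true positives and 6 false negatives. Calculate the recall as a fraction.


Recall = TP / (TP + FN) = 73 / 79 = 73/79.

73/79


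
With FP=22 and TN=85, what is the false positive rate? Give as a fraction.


FPR = FP / (FP + TN) = 22 / 107 = 22/107.

22/107


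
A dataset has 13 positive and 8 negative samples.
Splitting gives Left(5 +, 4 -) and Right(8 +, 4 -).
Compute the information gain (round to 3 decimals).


H(parent) = 0.9587. H(left) = 0.9911, H(right) = 0.9183. Weighted = (9/21)*0.9911 + (12/21)*0.9183 = 0.9495. IG = 0.9587 - 0.9495 = 0.0092, which rounds to 0.009.

0.009


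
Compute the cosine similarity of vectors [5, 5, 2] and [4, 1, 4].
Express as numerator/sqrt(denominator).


dot = 33. |a|^2 = 54, |b|^2 = 33. cos = 33/sqrt(1782).

33/sqrt(1782)


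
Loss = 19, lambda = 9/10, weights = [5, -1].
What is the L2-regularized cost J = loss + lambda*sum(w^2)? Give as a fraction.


L2 sq norm = sum(w^2) = 26. J = 19 + 9/10 * 26 = 212/5.

212/5


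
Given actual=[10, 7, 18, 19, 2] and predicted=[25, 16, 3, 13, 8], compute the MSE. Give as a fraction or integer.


MSE = (1/5) * ((10-25)^2=225 + (7-16)^2=81 + (18-3)^2=225 + (19-13)^2=36 + (2-8)^2=36). Sum = 603. MSE = 603/5.

603/5


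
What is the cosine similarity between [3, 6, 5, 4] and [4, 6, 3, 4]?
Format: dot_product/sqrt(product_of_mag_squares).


dot = 79. |a|^2 = 86, |b|^2 = 77. cos = 79/sqrt(6622).

79/sqrt(6622)


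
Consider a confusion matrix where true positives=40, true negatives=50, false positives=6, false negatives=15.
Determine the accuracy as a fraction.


Accuracy = (TP + TN) / (TP + TN + FP + FN) = (40 + 50) / 111 = 30/37.

30/37


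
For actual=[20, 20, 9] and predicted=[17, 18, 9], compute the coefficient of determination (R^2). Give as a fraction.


Mean(y) = 49/3. SS_res = 13. SS_tot = 242/3. R^2 = 1 - 13/(242/3) = 203/242.

203/242


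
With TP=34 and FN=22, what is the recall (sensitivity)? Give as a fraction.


Recall = TP / (TP + FN) = 34 / 56 = 17/28.

17/28


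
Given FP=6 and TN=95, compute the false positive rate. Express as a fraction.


FPR = FP / (FP + TN) = 6 / 101 = 6/101.

6/101


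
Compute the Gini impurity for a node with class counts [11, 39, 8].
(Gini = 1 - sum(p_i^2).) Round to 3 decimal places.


Total = 58. Proportions: 11/58, 39/58, 8/58. sum(p_i^2) = 0.5071. Gini = 1 - 0.5071 = 0.4929, which rounds to 0.493.

0.493


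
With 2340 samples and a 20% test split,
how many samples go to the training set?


Test set = 2340 * 20% = 468. Training set = 2340 - 468 = 1872.

1872


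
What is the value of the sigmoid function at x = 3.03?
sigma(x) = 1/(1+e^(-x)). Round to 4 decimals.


sigma(3.03) = 1/(1+e^(-3.03)) = 1/(1+0.048316) = 1/1.048316 = 0.9539.

0.9539


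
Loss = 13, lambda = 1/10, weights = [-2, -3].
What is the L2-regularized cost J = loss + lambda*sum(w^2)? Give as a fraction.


L2 sq norm = sum(w^2) = 13. J = 13 + 1/10 * 13 = 143/10.

143/10


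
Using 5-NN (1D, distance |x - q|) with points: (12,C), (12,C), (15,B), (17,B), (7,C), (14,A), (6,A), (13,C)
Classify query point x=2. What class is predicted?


Distances: |12-2|=10, |12-2|=10, |15-2|=13, |17-2|=15, |7-2|=5, |14-2|=12, |6-2|=4, |13-2|=11. 5 nearest: (6,A), (7,C), (12,C), (12,C), (13,C). Counts: {'A': 1, 'C': 4}. Majority class: C.

C


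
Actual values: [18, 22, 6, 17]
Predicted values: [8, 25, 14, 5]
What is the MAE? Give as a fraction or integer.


MAE = (1/4) * (|18-8|=10 + |22-25|=3 + |6-14|=8 + |17-5|=12). Sum = 33. MAE = 33/4.

33/4


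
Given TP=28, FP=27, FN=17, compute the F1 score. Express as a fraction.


Precision = 28/55 = 28/55. Recall = 28/45 = 28/45. F1 = 2*P*R/(P+R) = 14/25.

14/25


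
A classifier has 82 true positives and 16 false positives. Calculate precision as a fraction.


Precision = TP / (TP + FP) = 82 / 98 = 41/49.

41/49


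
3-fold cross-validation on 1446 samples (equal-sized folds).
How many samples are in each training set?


Each validation fold has 1446/3 = 482 samples. Training set = 1446 - 482 = 964.

964


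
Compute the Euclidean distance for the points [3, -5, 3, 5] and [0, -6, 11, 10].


d = sqrt(sum of squared differences). (3-0)^2=9, (-5--6)^2=1, (3-11)^2=64, (5-10)^2=25. Sum = 99.

sqrt(99)


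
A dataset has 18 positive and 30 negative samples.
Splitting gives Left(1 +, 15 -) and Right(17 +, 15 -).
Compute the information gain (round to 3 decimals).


H(parent) = 0.9544. H(left) = 0.3373, H(right) = 0.9972. Weighted = (16/48)*0.3373 + (32/48)*0.9972 = 0.7772. IG = 0.9544 - 0.7772 = 0.1772, which rounds to 0.177.

0.177


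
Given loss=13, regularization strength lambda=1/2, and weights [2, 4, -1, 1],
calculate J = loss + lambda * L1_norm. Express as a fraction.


L1 norm = sum(|w|) = 8. J = 13 + 1/2 * 8 = 17.

17


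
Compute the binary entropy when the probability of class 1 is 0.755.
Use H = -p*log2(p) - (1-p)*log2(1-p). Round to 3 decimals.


H = -0.755*log2(0.755) - 0.245*log2(0.245) = 0.803.

0.803


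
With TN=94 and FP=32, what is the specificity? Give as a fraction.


Specificity = TN / (TN + FP) = 94 / 126 = 47/63.

47/63


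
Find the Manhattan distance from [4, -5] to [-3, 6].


d = sum of absolute differences: |4--3|=7 + |-5-6|=11 = 18.

18


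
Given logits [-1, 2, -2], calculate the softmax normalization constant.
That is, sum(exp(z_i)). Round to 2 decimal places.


Denom = e^-1=0.3679 + e^2=7.3891 + e^-2=0.1353. Sum = 7.8923, which rounds to 7.89.

7.89


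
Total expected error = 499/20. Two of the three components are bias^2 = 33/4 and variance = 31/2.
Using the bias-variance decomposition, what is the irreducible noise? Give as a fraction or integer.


Total error = bias^2 + variance + irreducible noise. So irreducible noise = 499/20 - 33/4 - 31/2 = 6/5.

6/5


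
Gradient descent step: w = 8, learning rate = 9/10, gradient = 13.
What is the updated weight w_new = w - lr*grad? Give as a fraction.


w_new = 8 - 9/10 * 13 = 8 - 117/10 = -37/10.

-37/10


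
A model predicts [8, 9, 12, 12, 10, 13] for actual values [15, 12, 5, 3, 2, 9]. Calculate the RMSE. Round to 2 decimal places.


MSE = 44.6667. RMSE = sqrt(44.6667) = 6.68.

6.68


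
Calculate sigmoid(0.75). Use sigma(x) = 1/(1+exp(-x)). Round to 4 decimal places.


sigma(0.75) = 1/(1+e^(-0.75)) = 1/(1+0.472367) = 1/1.472367 = 0.6792.

0.6792


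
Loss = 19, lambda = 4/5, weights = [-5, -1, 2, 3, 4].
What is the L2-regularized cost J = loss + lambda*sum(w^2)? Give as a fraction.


L2 sq norm = sum(w^2) = 55. J = 19 + 4/5 * 55 = 63.

63


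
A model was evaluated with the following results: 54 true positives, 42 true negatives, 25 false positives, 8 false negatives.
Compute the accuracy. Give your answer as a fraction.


Accuracy = (TP + TN) / (TP + TN + FP + FN) = (54 + 42) / 129 = 32/43.

32/43


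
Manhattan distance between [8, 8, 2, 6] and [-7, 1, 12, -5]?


d = sum of absolute differences: |8--7|=15 + |8-1|=7 + |2-12|=10 + |6--5|=11 = 43.

43


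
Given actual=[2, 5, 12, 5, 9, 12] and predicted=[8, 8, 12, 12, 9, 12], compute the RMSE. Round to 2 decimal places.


MSE = 15.6667. RMSE = sqrt(15.6667) = 3.96.

3.96


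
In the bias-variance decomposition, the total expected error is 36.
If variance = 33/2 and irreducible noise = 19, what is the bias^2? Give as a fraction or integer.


Total error = bias^2 + variance + irreducible noise. So bias^2 = 36 - 33/2 - 19 = 1/2.

1/2


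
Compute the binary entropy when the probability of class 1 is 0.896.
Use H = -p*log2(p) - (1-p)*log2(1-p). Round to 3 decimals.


H = -0.896*log2(0.896) - 0.104*log2(0.104) = 0.482.

0.482


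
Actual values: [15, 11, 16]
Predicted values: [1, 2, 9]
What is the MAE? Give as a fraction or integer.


MAE = (1/3) * (|15-1|=14 + |11-2|=9 + |16-9|=7). Sum = 30. MAE = 10.

10


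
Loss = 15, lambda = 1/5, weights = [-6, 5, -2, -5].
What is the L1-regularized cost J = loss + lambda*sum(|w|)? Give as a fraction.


L1 norm = sum(|w|) = 18. J = 15 + 1/5 * 18 = 93/5.

93/5


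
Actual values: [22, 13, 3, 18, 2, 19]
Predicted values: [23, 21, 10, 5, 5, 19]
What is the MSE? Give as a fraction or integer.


MSE = (1/6) * ((22-23)^2=1 + (13-21)^2=64 + (3-10)^2=49 + (18-5)^2=169 + (2-5)^2=9 + (19-19)^2=0). Sum = 292. MSE = 146/3.

146/3


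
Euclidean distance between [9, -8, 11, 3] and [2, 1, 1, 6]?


d = sqrt(sum of squared differences). (9-2)^2=49, (-8-1)^2=81, (11-1)^2=100, (3-6)^2=9. Sum = 239.

sqrt(239)


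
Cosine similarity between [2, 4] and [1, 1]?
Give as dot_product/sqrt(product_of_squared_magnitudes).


dot = 6. |a|^2 = 20, |b|^2 = 2. cos = 6/sqrt(40).

6/sqrt(40)


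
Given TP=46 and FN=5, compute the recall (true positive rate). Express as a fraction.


Recall = TP / (TP + FN) = 46 / 51 = 46/51.

46/51


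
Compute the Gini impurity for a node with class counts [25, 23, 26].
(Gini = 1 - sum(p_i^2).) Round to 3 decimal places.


Total = 74. Proportions: 25/74, 23/74, 26/74. sum(p_i^2) = 0.3342. Gini = 1 - 0.3342 = 0.6658, which rounds to 0.666.

0.666


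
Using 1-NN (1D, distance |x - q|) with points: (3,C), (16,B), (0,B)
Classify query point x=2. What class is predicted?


Distances: |3-2|=1, |16-2|=14, |0-2|=2. 1 nearest: (3,C). Counts: {'C': 1}. Majority class: C.

C


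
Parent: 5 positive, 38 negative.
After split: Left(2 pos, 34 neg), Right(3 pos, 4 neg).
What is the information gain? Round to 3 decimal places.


H(parent) = 0.5186. H(left) = 0.3095, H(right) = 0.9852. Weighted = (36/43)*0.3095 + (7/43)*0.9852 = 0.4195. IG = 0.5186 - 0.4195 = 0.0991, which rounds to 0.099.

0.099


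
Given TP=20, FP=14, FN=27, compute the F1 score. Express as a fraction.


Precision = 20/34 = 10/17. Recall = 20/47 = 20/47. F1 = 2*P*R/(P+R) = 40/81.

40/81


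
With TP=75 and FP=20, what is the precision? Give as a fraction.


Precision = TP / (TP + FP) = 75 / 95 = 15/19.

15/19


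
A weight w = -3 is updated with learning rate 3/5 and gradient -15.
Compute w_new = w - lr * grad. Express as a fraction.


w_new = -3 - 3/5 * -15 = -3 - -9 = 6.

6


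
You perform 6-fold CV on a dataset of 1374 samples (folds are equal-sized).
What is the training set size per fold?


Each validation fold has 1374/6 = 229 samples. Training set = 1374 - 229 = 1145.

1145


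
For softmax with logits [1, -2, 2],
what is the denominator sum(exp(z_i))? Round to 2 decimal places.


Denom = e^1=2.7183 + e^-2=0.1353 + e^2=7.3891. Sum = 10.2427, which rounds to 10.24.

10.24


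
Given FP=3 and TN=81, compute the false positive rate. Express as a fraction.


FPR = FP / (FP + TN) = 3 / 84 = 1/28.

1/28


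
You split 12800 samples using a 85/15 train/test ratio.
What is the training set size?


Test set = 12800 * 15% = 1920. Training set = 12800 - 1920 = 10880.

10880


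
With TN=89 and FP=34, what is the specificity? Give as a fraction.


Specificity = TN / (TN + FP) = 89 / 123 = 89/123.

89/123


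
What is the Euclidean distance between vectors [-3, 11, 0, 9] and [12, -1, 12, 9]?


d = sqrt(sum of squared differences). (-3-12)^2=225, (11--1)^2=144, (0-12)^2=144, (9-9)^2=0. Sum = 513.

sqrt(513)


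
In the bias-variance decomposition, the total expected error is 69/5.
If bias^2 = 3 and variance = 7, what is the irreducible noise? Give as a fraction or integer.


Total error = bias^2 + variance + irreducible noise. So irreducible noise = 69/5 - 3 - 7 = 19/5.

19/5


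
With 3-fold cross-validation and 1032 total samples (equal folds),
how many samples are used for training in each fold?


Each validation fold has 1032/3 = 344 samples. Training set = 1032 - 344 = 688.

688


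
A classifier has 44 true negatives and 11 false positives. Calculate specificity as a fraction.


Specificity = TN / (TN + FP) = 44 / 55 = 4/5.

4/5


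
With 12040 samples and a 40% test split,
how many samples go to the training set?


Test set = 12040 * 40% = 4816. Training set = 12040 - 4816 = 7224.

7224


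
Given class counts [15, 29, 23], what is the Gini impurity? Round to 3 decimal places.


Total = 67. Proportions: 15/67, 29/67, 23/67. sum(p_i^2) = 0.3553. Gini = 1 - 0.3553 = 0.6447, which rounds to 0.645.

0.645


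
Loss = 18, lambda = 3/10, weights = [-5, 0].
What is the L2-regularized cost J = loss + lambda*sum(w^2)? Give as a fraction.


L2 sq norm = sum(w^2) = 25. J = 18 + 3/10 * 25 = 51/2.

51/2


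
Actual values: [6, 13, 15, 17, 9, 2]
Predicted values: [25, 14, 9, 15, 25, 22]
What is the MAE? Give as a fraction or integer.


MAE = (1/6) * (|6-25|=19 + |13-14|=1 + |15-9|=6 + |17-15|=2 + |9-25|=16 + |2-22|=20). Sum = 64. MAE = 32/3.

32/3


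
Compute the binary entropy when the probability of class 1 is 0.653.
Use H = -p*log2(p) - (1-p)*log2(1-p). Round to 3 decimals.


H = -0.653*log2(0.653) - 0.347*log2(0.347) = 0.931.

0.931


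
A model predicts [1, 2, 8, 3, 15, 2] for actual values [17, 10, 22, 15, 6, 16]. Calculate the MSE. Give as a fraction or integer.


MSE = (1/6) * ((17-1)^2=256 + (10-2)^2=64 + (22-8)^2=196 + (15-3)^2=144 + (6-15)^2=81 + (16-2)^2=196). Sum = 937. MSE = 937/6.

937/6


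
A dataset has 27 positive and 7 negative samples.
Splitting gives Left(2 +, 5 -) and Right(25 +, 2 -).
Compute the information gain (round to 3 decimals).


H(parent) = 0.7335. H(left) = 0.8631, H(right) = 0.3809. Weighted = (7/34)*0.8631 + (27/34)*0.3809 = 0.4802. IG = 0.7335 - 0.4802 = 0.2533, which rounds to 0.253.

0.253


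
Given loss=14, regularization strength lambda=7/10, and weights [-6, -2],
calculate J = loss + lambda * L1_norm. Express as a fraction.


L1 norm = sum(|w|) = 8. J = 14 + 7/10 * 8 = 98/5.

98/5


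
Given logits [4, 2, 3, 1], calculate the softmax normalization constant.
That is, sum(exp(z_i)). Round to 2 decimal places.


Denom = e^4=54.5982 + e^2=7.3891 + e^3=20.0855 + e^1=2.7183. Sum = 84.7911, which rounds to 84.79.

84.79


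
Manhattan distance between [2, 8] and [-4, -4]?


d = sum of absolute differences: |2--4|=6 + |8--4|=12 = 18.

18


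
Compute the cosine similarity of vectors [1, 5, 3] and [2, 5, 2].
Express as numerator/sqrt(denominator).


dot = 33. |a|^2 = 35, |b|^2 = 33. cos = 33/sqrt(1155).

33/sqrt(1155)


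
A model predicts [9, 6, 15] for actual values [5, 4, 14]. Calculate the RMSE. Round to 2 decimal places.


MSE = 7.0000. RMSE = sqrt(7.0000) = 2.65.

2.65


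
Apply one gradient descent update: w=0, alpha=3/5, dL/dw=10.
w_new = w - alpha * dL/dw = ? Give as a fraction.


w_new = 0 - 3/5 * 10 = 0 - 6 = -6.

-6


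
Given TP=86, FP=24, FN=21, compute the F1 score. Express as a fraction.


Precision = 86/110 = 43/55. Recall = 86/107 = 86/107. F1 = 2*P*R/(P+R) = 172/217.

172/217


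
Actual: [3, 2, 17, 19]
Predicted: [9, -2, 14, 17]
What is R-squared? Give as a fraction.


Mean(y) = 41/4. SS_res = 65. SS_tot = 971/4. R^2 = 1 - 65/(971/4) = 711/971.

711/971


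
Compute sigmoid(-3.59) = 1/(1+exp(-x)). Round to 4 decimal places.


sigma(-3.59) = 1/(1+e^(3.59)) = 1/(1+36.234076) = 1/37.234076 = 0.0269.

0.0269


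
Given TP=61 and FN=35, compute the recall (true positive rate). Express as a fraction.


Recall = TP / (TP + FN) = 61 / 96 = 61/96.

61/96


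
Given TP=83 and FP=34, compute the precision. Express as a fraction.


Precision = TP / (TP + FP) = 83 / 117 = 83/117.

83/117


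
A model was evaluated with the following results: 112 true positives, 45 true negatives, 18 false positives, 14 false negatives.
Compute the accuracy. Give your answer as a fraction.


Accuracy = (TP + TN) / (TP + TN + FP + FN) = (112 + 45) / 189 = 157/189.

157/189


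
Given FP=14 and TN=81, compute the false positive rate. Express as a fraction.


FPR = FP / (FP + TN) = 14 / 95 = 14/95.

14/95


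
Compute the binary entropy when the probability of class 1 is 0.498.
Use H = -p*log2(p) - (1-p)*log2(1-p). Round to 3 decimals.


H = -0.498*log2(0.498) - 0.502*log2(0.502) = 1.000.

1.000


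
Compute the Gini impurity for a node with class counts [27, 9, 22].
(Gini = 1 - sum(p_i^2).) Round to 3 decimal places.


Total = 58. Proportions: 27/58, 9/58, 22/58. sum(p_i^2) = 0.3847. Gini = 1 - 0.3847 = 0.6153, which rounds to 0.615.

0.615


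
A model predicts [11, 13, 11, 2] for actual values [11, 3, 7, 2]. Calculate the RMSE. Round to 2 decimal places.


MSE = 29.0000. RMSE = sqrt(29.0000) = 5.39.

5.39


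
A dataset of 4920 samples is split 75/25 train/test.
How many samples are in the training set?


Test set = 4920 * 25% = 1230. Training set = 4920 - 1230 = 3690.

3690


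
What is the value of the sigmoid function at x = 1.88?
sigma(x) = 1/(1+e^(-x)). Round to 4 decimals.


sigma(1.88) = 1/(1+e^(-1.88)) = 1/(1+0.152590) = 1/1.152590 = 0.8676.

0.8676


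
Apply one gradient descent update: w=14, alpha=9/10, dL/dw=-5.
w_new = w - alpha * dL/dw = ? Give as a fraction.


w_new = 14 - 9/10 * -5 = 14 - -9/2 = 37/2.

37/2


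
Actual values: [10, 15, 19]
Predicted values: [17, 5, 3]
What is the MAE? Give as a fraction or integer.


MAE = (1/3) * (|10-17|=7 + |15-5|=10 + |19-3|=16). Sum = 33. MAE = 11.

11


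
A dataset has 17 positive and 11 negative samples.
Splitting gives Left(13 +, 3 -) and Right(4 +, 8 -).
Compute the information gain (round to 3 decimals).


H(parent) = 0.9666. H(left) = 0.6962, H(right) = 0.9183. Weighted = (16/28)*0.6962 + (12/28)*0.9183 = 0.7914. IG = 0.9666 - 0.7914 = 0.1752, which rounds to 0.175.

0.175


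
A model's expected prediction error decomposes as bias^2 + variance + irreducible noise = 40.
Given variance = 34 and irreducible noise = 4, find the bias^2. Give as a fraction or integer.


Total error = bias^2 + variance + irreducible noise. So bias^2 = 40 - 34 - 4 = 2.

2


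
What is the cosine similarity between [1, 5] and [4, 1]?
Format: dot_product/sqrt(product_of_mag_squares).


dot = 9. |a|^2 = 26, |b|^2 = 17. cos = 9/sqrt(442).

9/sqrt(442)


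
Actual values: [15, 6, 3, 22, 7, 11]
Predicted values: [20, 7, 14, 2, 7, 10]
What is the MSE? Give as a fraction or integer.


MSE = (1/6) * ((15-20)^2=25 + (6-7)^2=1 + (3-14)^2=121 + (22-2)^2=400 + (7-7)^2=0 + (11-10)^2=1). Sum = 548. MSE = 274/3.

274/3


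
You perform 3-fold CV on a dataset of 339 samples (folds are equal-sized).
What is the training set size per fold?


Each validation fold has 339/3 = 113 samples. Training set = 339 - 113 = 226.

226


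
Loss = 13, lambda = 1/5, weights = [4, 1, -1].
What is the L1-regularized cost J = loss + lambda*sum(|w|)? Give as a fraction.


L1 norm = sum(|w|) = 6. J = 13 + 1/5 * 6 = 71/5.

71/5


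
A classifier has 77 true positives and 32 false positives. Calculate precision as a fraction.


Precision = TP / (TP + FP) = 77 / 109 = 77/109.

77/109


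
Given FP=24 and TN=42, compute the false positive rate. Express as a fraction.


FPR = FP / (FP + TN) = 24 / 66 = 4/11.

4/11


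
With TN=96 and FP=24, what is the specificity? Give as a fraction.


Specificity = TN / (TN + FP) = 96 / 120 = 4/5.

4/5


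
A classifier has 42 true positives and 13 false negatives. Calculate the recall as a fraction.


Recall = TP / (TP + FN) = 42 / 55 = 42/55.

42/55


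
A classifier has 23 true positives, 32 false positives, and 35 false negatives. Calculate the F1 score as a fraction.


Precision = 23/55 = 23/55. Recall = 23/58 = 23/58. F1 = 2*P*R/(P+R) = 46/113.

46/113


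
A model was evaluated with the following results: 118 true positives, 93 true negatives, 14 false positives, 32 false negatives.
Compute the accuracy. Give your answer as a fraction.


Accuracy = (TP + TN) / (TP + TN + FP + FN) = (118 + 93) / 257 = 211/257.

211/257


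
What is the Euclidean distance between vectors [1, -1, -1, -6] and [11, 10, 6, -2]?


d = sqrt(sum of squared differences). (1-11)^2=100, (-1-10)^2=121, (-1-6)^2=49, (-6--2)^2=16. Sum = 286.

sqrt(286)


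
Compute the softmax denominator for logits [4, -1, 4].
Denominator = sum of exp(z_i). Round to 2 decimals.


Denom = e^4=54.5982 + e^-1=0.3679 + e^4=54.5982. Sum = 109.5643, which rounds to 109.56.

109.56


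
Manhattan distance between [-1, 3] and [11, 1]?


d = sum of absolute differences: |-1-11|=12 + |3-1|=2 = 14.

14


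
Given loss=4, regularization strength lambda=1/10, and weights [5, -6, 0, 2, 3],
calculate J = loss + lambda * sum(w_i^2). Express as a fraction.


L2 sq norm = sum(w^2) = 74. J = 4 + 1/10 * 74 = 57/5.

57/5


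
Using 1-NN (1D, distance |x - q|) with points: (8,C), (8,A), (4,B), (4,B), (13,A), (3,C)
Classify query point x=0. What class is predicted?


Distances: |8-0|=8, |8-0|=8, |4-0|=4, |4-0|=4, |13-0|=13, |3-0|=3. 1 nearest: (3,C). Counts: {'C': 1}. Majority class: C.

C


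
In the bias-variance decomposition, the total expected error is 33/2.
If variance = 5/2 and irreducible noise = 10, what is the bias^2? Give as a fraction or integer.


Total error = bias^2 + variance + irreducible noise. So bias^2 = 33/2 - 5/2 - 10 = 4.

4


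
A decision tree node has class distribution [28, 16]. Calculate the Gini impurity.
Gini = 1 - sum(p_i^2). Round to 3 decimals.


Total = 44. Proportions: 28/44, 16/44. sum(p_i^2) = 0.5372. Gini = 1 - 0.5372 = 0.4628, which rounds to 0.463.

0.463


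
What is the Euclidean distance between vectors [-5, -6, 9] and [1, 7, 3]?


d = sqrt(sum of squared differences). (-5-1)^2=36, (-6-7)^2=169, (9-3)^2=36. Sum = 241.

sqrt(241)


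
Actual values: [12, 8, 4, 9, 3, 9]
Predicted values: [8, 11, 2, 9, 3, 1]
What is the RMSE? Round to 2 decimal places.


MSE = 15.5000. RMSE = sqrt(15.5000) = 3.94.

3.94


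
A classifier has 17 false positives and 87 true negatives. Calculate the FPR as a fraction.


FPR = FP / (FP + TN) = 17 / 104 = 17/104.

17/104


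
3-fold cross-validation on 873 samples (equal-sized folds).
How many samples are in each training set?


Each validation fold has 873/3 = 291 samples. Training set = 873 - 291 = 582.

582


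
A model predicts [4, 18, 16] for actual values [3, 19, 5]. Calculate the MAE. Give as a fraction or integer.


MAE = (1/3) * (|3-4|=1 + |19-18|=1 + |5-16|=11). Sum = 13. MAE = 13/3.

13/3


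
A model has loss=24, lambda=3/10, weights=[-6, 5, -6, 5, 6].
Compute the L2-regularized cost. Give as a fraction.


L2 sq norm = sum(w^2) = 158. J = 24 + 3/10 * 158 = 357/5.

357/5


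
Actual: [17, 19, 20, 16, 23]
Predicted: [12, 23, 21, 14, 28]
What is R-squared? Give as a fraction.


Mean(y) = 19. SS_res = 71. SS_tot = 30. R^2 = 1 - 71/(30) = -41/30.

-41/30


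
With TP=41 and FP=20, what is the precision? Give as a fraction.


Precision = TP / (TP + FP) = 41 / 61 = 41/61.

41/61


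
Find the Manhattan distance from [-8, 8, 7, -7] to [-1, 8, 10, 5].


d = sum of absolute differences: |-8--1|=7 + |8-8|=0 + |7-10|=3 + |-7-5|=12 = 22.

22


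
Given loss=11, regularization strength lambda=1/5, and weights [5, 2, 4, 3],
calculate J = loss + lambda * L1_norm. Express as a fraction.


L1 norm = sum(|w|) = 14. J = 11 + 1/5 * 14 = 69/5.

69/5


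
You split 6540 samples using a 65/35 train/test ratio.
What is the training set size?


Test set = 6540 * 35% = 2289. Training set = 6540 - 2289 = 4251.

4251


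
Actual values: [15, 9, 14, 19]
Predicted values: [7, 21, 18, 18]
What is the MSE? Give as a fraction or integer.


MSE = (1/4) * ((15-7)^2=64 + (9-21)^2=144 + (14-18)^2=16 + (19-18)^2=1). Sum = 225. MSE = 225/4.

225/4


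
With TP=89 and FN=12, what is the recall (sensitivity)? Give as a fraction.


Recall = TP / (TP + FN) = 89 / 101 = 89/101.

89/101


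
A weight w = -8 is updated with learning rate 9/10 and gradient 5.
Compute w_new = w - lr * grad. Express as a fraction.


w_new = -8 - 9/10 * 5 = -8 - 9/2 = -25/2.

-25/2


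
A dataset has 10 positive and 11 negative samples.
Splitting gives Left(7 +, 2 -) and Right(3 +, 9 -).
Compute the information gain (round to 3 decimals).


H(parent) = 0.9984. H(left) = 0.7642, H(right) = 0.8113. Weighted = (9/21)*0.7642 + (12/21)*0.8113 = 0.7911. IG = 0.9984 - 0.7911 = 0.2073, which rounds to 0.207.

0.207


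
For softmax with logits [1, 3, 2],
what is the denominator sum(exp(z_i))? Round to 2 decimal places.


Denom = e^1=2.7183 + e^3=20.0855 + e^2=7.3891. Sum = 30.1929, which rounds to 30.19.

30.19


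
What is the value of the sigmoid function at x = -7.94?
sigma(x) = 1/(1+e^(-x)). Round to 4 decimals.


sigma(-7.94) = 1/(1+e^(7.94)) = 1/(1+2807.360508) = 1/2808.360508 = 0.0004.

0.0004


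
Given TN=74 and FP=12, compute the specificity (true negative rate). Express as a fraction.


Specificity = TN / (TN + FP) = 74 / 86 = 37/43.

37/43


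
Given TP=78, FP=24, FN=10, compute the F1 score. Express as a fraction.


Precision = 78/102 = 13/17. Recall = 78/88 = 39/44. F1 = 2*P*R/(P+R) = 78/95.

78/95


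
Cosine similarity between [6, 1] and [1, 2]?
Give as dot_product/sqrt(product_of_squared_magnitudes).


dot = 8. |a|^2 = 37, |b|^2 = 5. cos = 8/sqrt(185).

8/sqrt(185)


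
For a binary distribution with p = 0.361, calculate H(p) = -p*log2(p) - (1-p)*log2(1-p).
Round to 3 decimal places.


H = -0.361*log2(0.361) - 0.639*log2(0.639) = 0.944.

0.944


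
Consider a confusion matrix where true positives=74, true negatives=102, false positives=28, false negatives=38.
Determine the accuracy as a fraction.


Accuracy = (TP + TN) / (TP + TN + FP + FN) = (74 + 102) / 242 = 8/11.

8/11


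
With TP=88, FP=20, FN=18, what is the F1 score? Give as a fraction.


Precision = 88/108 = 22/27. Recall = 88/106 = 44/53. F1 = 2*P*R/(P+R) = 88/107.

88/107


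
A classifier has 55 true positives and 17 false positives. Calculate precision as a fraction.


Precision = TP / (TP + FP) = 55 / 72 = 55/72.

55/72


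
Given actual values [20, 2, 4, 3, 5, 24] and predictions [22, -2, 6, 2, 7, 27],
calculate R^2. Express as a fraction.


Mean(y) = 29/3. SS_res = 38. SS_tot = 1408/3. R^2 = 1 - 38/(1408/3) = 647/704.

647/704


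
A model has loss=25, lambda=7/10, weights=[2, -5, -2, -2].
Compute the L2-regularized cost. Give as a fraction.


L2 sq norm = sum(w^2) = 37. J = 25 + 7/10 * 37 = 509/10.

509/10


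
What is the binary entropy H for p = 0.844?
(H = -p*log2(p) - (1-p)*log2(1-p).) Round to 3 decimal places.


H = -0.844*log2(0.844) - 0.156*log2(0.156) = 0.625.

0.625


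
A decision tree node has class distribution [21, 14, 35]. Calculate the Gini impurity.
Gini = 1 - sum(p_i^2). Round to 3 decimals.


Total = 70. Proportions: 21/70, 14/70, 35/70. sum(p_i^2) = 0.3800. Gini = 1 - 0.3800 = 0.6200, which rounds to 0.620.

0.620


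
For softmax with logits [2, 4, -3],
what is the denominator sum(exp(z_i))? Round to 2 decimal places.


Denom = e^2=7.3891 + e^4=54.5982 + e^-3=0.0498. Sum = 62.0371, which rounds to 62.04.

62.04


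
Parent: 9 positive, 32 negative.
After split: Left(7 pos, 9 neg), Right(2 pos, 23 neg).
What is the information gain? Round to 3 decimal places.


H(parent) = 0.7593. H(left) = 0.9887, H(right) = 0.4022. Weighted = (16/41)*0.9887 + (25/41)*0.4022 = 0.6311. IG = 0.7593 - 0.6311 = 0.1282, which rounds to 0.128.

0.128


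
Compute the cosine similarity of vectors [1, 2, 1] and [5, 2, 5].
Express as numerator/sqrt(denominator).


dot = 14. |a|^2 = 6, |b|^2 = 54. cos = 14/sqrt(324).

14/sqrt(324)


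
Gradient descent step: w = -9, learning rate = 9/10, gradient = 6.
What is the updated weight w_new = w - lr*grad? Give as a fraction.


w_new = -9 - 9/10 * 6 = -9 - 27/5 = -72/5.

-72/5


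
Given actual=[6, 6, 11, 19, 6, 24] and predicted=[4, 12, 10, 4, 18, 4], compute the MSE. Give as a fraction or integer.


MSE = (1/6) * ((6-4)^2=4 + (6-12)^2=36 + (11-10)^2=1 + (19-4)^2=225 + (6-18)^2=144 + (24-4)^2=400). Sum = 810. MSE = 135.

135


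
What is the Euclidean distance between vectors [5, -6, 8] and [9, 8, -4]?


d = sqrt(sum of squared differences). (5-9)^2=16, (-6-8)^2=196, (8--4)^2=144. Sum = 356.

sqrt(356)


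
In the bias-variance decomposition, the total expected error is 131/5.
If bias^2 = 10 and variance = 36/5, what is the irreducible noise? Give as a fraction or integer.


Total error = bias^2 + variance + irreducible noise. So irreducible noise = 131/5 - 10 - 36/5 = 9.

9


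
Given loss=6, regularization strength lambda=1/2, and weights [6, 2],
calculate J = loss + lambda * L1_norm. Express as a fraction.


L1 norm = sum(|w|) = 8. J = 6 + 1/2 * 8 = 10.

10


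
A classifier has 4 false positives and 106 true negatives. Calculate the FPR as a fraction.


FPR = FP / (FP + TN) = 4 / 110 = 2/55.

2/55


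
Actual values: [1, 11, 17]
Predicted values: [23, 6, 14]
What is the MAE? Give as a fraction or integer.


MAE = (1/3) * (|1-23|=22 + |11-6|=5 + |17-14|=3). Sum = 30. MAE = 10.

10


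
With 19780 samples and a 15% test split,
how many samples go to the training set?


Test set = 19780 * 15% = 2967. Training set = 19780 - 2967 = 16813.

16813


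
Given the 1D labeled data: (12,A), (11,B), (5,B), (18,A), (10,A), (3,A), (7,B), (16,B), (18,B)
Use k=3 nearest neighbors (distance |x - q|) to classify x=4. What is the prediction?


Distances: |12-4|=8, |11-4|=7, |5-4|=1, |18-4|=14, |10-4|=6, |3-4|=1, |7-4|=3, |16-4|=12, |18-4|=14. 3 nearest: (3,A), (5,B), (7,B). Counts: {'A': 1, 'B': 2}. Majority class: B.

B


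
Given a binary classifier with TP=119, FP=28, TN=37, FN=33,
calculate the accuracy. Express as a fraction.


Accuracy = (TP + TN) / (TP + TN + FP + FN) = (119 + 37) / 217 = 156/217.

156/217


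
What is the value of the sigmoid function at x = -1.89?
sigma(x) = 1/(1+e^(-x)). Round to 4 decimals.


sigma(-1.89) = 1/(1+e^(1.89)) = 1/(1+6.619369) = 1/7.619369 = 0.1312.

0.1312


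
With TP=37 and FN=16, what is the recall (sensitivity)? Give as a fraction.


Recall = TP / (TP + FN) = 37 / 53 = 37/53.

37/53


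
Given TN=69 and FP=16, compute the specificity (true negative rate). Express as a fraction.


Specificity = TN / (TN + FP) = 69 / 85 = 69/85.

69/85


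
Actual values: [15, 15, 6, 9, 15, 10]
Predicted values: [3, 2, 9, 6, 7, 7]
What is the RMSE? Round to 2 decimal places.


MSE = 67.3333. RMSE = sqrt(67.3333) = 8.21.

8.21


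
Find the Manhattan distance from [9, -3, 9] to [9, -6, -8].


d = sum of absolute differences: |9-9|=0 + |-3--6|=3 + |9--8|=17 = 20.

20


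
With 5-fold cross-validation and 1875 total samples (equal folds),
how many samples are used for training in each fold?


Each validation fold has 1875/5 = 375 samples. Training set = 1875 - 375 = 1500.

1500


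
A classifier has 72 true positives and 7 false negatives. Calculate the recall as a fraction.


Recall = TP / (TP + FN) = 72 / 79 = 72/79.

72/79


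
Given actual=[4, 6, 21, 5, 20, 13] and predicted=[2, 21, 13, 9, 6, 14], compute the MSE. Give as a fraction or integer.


MSE = (1/6) * ((4-2)^2=4 + (6-21)^2=225 + (21-13)^2=64 + (5-9)^2=16 + (20-6)^2=196 + (13-14)^2=1). Sum = 506. MSE = 253/3.

253/3


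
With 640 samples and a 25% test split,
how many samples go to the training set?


Test set = 640 * 25% = 160. Training set = 640 - 160 = 480.

480


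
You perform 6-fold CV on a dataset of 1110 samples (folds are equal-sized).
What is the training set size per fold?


Each validation fold has 1110/6 = 185 samples. Training set = 1110 - 185 = 925.

925


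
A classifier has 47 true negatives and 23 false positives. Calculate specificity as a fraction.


Specificity = TN / (TN + FP) = 47 / 70 = 47/70.

47/70


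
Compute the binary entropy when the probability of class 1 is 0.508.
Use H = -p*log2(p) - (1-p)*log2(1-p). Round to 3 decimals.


H = -0.508*log2(0.508) - 0.492*log2(0.492) = 1.000.

1.000


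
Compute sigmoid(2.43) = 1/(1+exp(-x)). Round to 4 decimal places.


sigma(2.43) = 1/(1+e^(-2.43)) = 1/(1+0.088037) = 1/1.088037 = 0.9191.

0.9191


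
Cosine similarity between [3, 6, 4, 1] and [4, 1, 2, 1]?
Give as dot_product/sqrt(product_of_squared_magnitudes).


dot = 27. |a|^2 = 62, |b|^2 = 22. cos = 27/sqrt(1364).

27/sqrt(1364)


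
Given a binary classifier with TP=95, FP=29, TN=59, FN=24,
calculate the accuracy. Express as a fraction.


Accuracy = (TP + TN) / (TP + TN + FP + FN) = (95 + 59) / 207 = 154/207.

154/207


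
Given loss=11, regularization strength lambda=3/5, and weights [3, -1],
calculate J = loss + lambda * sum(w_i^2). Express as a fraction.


L2 sq norm = sum(w^2) = 10. J = 11 + 3/5 * 10 = 17.

17


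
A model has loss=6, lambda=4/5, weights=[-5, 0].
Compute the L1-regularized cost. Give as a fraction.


L1 norm = sum(|w|) = 5. J = 6 + 4/5 * 5 = 10.

10


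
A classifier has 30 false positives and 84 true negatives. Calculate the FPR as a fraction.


FPR = FP / (FP + TN) = 30 / 114 = 5/19.

5/19


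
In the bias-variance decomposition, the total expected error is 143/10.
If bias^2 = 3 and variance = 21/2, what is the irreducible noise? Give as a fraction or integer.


Total error = bias^2 + variance + irreducible noise. So irreducible noise = 143/10 - 3 - 21/2 = 4/5.

4/5


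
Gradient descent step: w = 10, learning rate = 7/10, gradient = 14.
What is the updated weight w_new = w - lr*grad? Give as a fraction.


w_new = 10 - 7/10 * 14 = 10 - 49/5 = 1/5.

1/5


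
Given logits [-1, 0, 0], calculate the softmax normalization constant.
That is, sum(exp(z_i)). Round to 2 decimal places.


Denom = e^-1=0.3679 + e^0=1.0000 + e^0=1.0000. Sum = 2.3679, which rounds to 2.37.

2.37


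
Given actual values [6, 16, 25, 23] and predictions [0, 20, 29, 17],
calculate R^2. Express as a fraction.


Mean(y) = 35/2. SS_res = 104. SS_tot = 221. R^2 = 1 - 104/(221) = 9/17.

9/17


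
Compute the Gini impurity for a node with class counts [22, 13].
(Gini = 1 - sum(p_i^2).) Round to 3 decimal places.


Total = 35. Proportions: 22/35, 13/35. sum(p_i^2) = 0.5331. Gini = 1 - 0.5331 = 0.4669, which rounds to 0.467.

0.467


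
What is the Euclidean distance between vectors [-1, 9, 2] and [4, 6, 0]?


d = sqrt(sum of squared differences). (-1-4)^2=25, (9-6)^2=9, (2-0)^2=4. Sum = 38.

sqrt(38)


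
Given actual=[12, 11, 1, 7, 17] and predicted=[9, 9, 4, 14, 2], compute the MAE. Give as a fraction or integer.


MAE = (1/5) * (|12-9|=3 + |11-9|=2 + |1-4|=3 + |7-14|=7 + |17-2|=15). Sum = 30. MAE = 6.

6


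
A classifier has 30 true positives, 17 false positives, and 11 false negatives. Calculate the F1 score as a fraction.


Precision = 30/47 = 30/47. Recall = 30/41 = 30/41. F1 = 2*P*R/(P+R) = 15/22.

15/22


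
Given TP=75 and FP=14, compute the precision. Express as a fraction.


Precision = TP / (TP + FP) = 75 / 89 = 75/89.

75/89


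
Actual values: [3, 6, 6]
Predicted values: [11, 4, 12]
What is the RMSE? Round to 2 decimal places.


MSE = 34.6667. RMSE = sqrt(34.6667) = 5.89.

5.89


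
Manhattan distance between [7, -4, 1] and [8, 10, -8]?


d = sum of absolute differences: |7-8|=1 + |-4-10|=14 + |1--8|=9 = 24.

24


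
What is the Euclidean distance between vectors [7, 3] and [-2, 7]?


d = sqrt(sum of squared differences). (7--2)^2=81, (3-7)^2=16. Sum = 97.

sqrt(97)


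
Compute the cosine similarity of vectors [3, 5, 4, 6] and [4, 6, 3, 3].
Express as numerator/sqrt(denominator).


dot = 72. |a|^2 = 86, |b|^2 = 70. cos = 72/sqrt(6020).

72/sqrt(6020)
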